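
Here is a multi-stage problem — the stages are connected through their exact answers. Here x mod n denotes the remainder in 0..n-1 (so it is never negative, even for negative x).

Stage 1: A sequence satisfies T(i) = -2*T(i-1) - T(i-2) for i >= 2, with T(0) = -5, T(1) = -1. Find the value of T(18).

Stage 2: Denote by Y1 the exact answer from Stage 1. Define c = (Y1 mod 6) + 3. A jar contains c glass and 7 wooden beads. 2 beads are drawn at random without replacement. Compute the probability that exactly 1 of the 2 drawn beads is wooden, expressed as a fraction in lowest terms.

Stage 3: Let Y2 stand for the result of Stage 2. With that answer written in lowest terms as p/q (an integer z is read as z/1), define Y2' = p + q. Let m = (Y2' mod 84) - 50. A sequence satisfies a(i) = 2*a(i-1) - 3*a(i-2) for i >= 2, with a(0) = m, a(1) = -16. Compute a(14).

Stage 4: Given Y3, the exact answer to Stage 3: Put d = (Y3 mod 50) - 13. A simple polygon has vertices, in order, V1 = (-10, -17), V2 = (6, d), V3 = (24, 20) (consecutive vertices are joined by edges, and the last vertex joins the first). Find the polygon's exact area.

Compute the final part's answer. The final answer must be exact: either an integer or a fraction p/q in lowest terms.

Stage 1: T(2) = -2*(-1) - 1*(-5) = 7; iterating: T(2)=7, T(3)=-13, T(4)=19, T(5)=-25, T(6)=31, T(7)=-37, T(8)=43, T(9)=-49, T(10)=55, T(11)=-61, T(12)=67, T(13)=-73, T(14)=79, T(15)=-85, T(16)=91, T(17)=-97, T(18)=103; answer 103
Stage 2: Y1 = 103; c = 4; total draws C(11,2) = 55; favorable C(7,1)*C(4,1) = 28; P = 28/55; answer 28/55
Stage 3: Y2 = 28/55; threaded value p + q = 83; m = 33; a(2) = 2*(-16) - 3*(33) = -131; iterating: a(2)=-131, a(3)=-214, a(4)=-35, a(5)=572, a(6)=1249, a(7)=782, a(8)=-2183, a(9)=-6712, a(10)=-6875, a(11)=6386, a(12)=33397, a(13)=47636, a(14)=-4919; answer -4919
Stage 4: Y3 = -4919; d = 18; cross terms: (-10*18 - 6*-17)=-78, (6*20 - 24*18)=-312, (24*-17 - -10*20)=-208; twice the area = |-598| = 598; area = 299; answer 299

299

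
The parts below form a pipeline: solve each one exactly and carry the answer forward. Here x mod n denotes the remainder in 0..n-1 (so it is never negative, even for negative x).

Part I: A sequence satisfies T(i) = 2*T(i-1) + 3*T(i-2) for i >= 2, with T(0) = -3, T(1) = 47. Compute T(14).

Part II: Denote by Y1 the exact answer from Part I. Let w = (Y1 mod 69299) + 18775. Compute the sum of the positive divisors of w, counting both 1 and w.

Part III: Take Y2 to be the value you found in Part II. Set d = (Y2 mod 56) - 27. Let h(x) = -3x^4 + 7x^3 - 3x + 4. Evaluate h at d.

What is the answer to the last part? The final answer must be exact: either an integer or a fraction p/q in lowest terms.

Part I: T(2) = 2*(47) + 3*(-3) = 85; iterating: T(2)=85, T(3)=311, T(4)=877, T(5)=2687, T(6)=8005, T(7)=24071, T(8)=72157, T(9)=216527, T(10)=649525, T(11)=1948631, T(12)=5845837, T(13)=17537567, T(14)=52612645; answer 52612645
Part II: Y1 = 52612645; w = 33479; 33479 is prime, so its only divisors are 1 and 33479; sigma = 1 + 33479 = 33480; answer 33480
Part III: Y2 = 33480; d = 21; -3*(21)^4 + 7*(21)^3 - 3*(21)^1 + 4 = (-583443) + (64827) + (-63) + (4) = -518675; answer -518675

-518675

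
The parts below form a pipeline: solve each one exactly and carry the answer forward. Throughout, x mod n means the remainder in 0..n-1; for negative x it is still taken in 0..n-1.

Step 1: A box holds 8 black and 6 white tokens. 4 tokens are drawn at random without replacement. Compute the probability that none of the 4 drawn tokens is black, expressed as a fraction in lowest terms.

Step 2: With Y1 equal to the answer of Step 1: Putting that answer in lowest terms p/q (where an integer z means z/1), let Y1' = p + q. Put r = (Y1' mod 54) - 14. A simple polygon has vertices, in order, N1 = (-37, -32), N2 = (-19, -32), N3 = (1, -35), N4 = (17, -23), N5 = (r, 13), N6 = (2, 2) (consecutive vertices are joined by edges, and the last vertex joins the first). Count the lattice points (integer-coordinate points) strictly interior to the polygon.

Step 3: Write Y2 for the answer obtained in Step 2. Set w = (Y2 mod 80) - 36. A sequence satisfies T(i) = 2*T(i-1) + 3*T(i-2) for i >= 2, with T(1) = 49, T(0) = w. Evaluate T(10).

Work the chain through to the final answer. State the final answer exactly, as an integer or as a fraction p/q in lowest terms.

605234

Step 1: total draws C(14,4) = 1001; favorable C(6,4) = 15; P = 15/1001; answer 15/1001
Step 2: Y1 = 15/1001; threaded value p + q = 1016; r = 30; cross terms: (-37*-32 - -19*-32)=576, (-19*-35 - 1*-32)=697, (1*-23 - 17*-35)=572, (17*13 - 30*-23)=911, (30*2 - 2*13)=34, (2*-32 - -37*2)=10; twice the area = |2800| = 2800; area = 1400; boundary points = 18 + 1 + 4 + 1 + 1 + 1 = 26; strictly interior points = area - boundary/2 + 1 = 1388; answer 1388
Step 3: Y2 = 1388; w = -8; T(2) = 2*(49) + 3*(-8) = 74; iterating: T(2)=74, T(3)=295, T(4)=812, T(5)=2509, T(6)=7454, T(7)=22435, T(8)=67232, T(9)=201769, T(10)=605234; answer 605234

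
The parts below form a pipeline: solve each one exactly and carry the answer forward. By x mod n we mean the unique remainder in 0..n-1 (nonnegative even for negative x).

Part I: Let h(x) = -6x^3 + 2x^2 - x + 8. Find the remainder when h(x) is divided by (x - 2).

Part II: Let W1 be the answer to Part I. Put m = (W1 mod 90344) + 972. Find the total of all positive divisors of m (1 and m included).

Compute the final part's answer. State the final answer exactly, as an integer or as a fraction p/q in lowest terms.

Part I: remainder = value at the root: -6*(2)^3 + 2*(2)^2 - 1*(2)^1 + 8 = (-48) + (8) + (-2) + (8) = -34; answer -34
Part II: W1 = -34; m = 91282; 91282 = 2 * 45641; sigma = (1 + 2) * (1 + 45641) = 3 * 45642 = 136926; answer 136926

136926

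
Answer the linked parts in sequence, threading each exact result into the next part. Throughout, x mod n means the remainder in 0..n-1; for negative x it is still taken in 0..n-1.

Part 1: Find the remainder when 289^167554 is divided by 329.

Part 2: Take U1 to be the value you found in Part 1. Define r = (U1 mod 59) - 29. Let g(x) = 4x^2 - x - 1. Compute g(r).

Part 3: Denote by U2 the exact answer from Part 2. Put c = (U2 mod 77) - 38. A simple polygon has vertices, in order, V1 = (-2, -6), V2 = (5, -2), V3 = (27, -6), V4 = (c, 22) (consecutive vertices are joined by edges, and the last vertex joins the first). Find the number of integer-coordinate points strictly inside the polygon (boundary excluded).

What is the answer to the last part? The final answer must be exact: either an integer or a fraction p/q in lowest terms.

346

Part 1: squarings mod 329: 289^1=289, 289^2=284, 289^4=51, 289^8=298, 289^16=303, 289^32=18, 289^64=324, 289^128=25, 289^256=296, 289^512=102, 289^1024=205, 289^2048=242, 289^4096=2, 289^8192=4, 289^16384=16, 289^32768=256, 289^65536=65, 289^131072=277; 289^167554 = 289^2 * 289^128 * 289^512 * 289^1024 * 289^2048 * 289^32768 * 289^131072 = 121 (mod 329); answer 121
Part 2: U1 = 121; r = -26; 4*(-26)^2 - 1*(-26)^1 - 1 = (2704) + (26) + (-1) = 2729; answer 2729
Part 3: U2 = 2729; c = -4; cross terms: (-2*-2 - 5*-6)=34, (5*-6 - 27*-2)=24, (27*22 - -4*-6)=570, (-4*-6 - -2*22)=68; twice the area = |696| = 696; area = 348; boundary points = 1 + 2 + 1 + 2 = 6; strictly interior points = area - boundary/2 + 1 = 346; answer 346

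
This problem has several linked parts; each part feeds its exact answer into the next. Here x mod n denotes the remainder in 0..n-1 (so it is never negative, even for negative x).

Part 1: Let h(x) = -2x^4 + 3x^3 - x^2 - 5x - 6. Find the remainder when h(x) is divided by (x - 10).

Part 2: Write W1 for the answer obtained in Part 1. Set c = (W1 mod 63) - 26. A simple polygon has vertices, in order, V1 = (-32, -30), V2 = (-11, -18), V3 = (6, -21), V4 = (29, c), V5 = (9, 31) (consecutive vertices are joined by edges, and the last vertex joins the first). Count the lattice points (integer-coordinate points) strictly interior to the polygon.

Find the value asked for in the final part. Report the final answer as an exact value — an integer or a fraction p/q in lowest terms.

Part 1: remainder = value at the root: -2*(10)^4 + 3*(10)^3 - 1*(10)^2 - 5*(10)^1 - 6 = (-20000) + (3000) + (-100) + (-50) + (-6) = -17156; answer -17156
Part 2: W1 = -17156; c = 17; cross terms: (-32*-18 - -11*-30)=246, (-11*-21 - 6*-18)=339, (6*17 - 29*-21)=711, (29*31 - 9*17)=746, (9*-30 - -32*31)=722; twice the area = |2764| = 2764; area = 1382; boundary points = 3 + 1 + 1 + 2 + 1 = 8; strictly interior points = area - boundary/2 + 1 = 1379; answer 1379

1379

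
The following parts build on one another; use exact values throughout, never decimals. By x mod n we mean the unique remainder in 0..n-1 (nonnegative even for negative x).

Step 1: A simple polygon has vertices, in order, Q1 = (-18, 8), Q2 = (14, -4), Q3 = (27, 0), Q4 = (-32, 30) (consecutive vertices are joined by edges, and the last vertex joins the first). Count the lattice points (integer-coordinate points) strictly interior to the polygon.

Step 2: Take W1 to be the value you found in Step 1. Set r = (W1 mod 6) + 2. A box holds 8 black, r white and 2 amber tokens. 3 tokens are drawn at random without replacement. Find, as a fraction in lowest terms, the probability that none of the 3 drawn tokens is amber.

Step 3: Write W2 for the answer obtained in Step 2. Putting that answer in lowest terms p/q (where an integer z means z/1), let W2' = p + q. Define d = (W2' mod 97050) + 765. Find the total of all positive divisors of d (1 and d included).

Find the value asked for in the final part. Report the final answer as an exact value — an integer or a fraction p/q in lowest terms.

Step 1: cross terms: (-18*-4 - 14*8)=-40, (14*0 - 27*-4)=108, (27*30 - -32*0)=810, (-32*8 - -18*30)=284; twice the area = |1162| = 1162; area = 581; boundary points = 4 + 1 + 1 + 2 = 8; strictly interior points = area - boundary/2 + 1 = 578; answer 578
Step 2: W1 = 578; r = 4; total draws C(14,3) = 364; favorable C(12,3) = 220; P = 55/91; answer 55/91
Step 3: W2 = 55/91; threaded value p + q = 146; d = 911; 911 is prime, so its only divisors are 1 and 911; sigma = 1 + 911 = 912; answer 912

912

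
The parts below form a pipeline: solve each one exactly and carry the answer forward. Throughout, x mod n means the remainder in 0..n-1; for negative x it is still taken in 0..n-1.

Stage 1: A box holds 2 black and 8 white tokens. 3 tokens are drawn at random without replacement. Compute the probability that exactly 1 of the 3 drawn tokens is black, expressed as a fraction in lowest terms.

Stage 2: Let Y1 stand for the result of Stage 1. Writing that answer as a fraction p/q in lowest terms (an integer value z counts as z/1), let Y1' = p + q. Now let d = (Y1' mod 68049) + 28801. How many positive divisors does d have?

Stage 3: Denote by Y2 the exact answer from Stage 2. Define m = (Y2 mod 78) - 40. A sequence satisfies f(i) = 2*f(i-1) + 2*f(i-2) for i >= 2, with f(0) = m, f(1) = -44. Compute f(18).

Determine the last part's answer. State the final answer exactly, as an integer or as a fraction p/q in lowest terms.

-1399691264

Stage 1: total draws C(10,3) = 120; favorable C(2,1)*C(8,2) = 56; P = 7/15; answer 7/15
Stage 2: Y1 = 7/15; threaded value p + q = 22; d = 28823; 28823 = 19 * 37 * 41; number of divisors = (1+1) * (1+1) * (1+1) = 8; answer 8
Stage 3: Y2 = 8; m = -32; f(2) = 2*(-44) + 2*(-32) = -152; iterating: f(2)=-152, f(3)=-392, f(4)=-1088, f(5)=-2960, f(6)=-8096, f(7)=-22112, f(8)=-60416, f(9)=-165056, f(10)=-450944, f(11)=-1232000, f(12)=-3365888, f(13)=-9195776, f(14)=-25123328, f(15)=-68638208, f(16)=-187523072, f(17)=-512322560, f(18)=-1399691264; answer -1399691264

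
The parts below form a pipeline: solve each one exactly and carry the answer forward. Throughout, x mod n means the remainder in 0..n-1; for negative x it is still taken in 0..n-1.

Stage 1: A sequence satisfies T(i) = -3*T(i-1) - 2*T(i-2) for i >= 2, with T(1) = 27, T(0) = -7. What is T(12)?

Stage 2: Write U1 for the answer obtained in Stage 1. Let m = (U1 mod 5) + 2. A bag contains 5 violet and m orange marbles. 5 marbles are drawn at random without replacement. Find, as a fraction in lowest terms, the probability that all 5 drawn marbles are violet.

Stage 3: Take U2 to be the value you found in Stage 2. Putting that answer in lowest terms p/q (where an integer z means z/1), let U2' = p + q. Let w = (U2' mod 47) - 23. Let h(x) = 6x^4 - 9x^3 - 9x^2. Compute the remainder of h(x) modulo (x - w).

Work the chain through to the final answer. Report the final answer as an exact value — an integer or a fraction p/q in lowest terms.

4650

Stage 1: T(2) = -3*(27) - 2*(-7) = -67; iterating: T(2)=-67, T(3)=147, T(4)=-307, T(5)=627, T(6)=-1267, T(7)=2547, T(8)=-5107, T(9)=10227, T(10)=-20467, T(11)=40947, T(12)=-81907; answer -81907
Stage 2: U1 = -81907; m = 5; total draws C(10,5) = 252; favorable C(5,5) = 1; P = 1/252; answer 1/252
Stage 3: U2 = 1/252; threaded value p + q = 253; w = -5; remainder = value at the root: 6*(-5)^4 - 9*(-5)^3 - 9*(-5)^2 = (3750) + (1125) + (-225) = 4650; answer 4650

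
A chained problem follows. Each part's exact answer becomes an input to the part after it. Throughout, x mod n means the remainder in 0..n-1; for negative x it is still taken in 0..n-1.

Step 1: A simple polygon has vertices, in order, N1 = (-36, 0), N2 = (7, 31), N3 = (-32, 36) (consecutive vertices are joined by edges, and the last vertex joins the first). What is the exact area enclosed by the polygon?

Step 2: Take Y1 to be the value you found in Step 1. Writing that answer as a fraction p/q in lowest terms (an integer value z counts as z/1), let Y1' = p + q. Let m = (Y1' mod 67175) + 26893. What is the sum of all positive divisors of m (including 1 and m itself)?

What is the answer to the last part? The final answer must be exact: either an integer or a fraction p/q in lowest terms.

Step 1: cross terms: (-36*31 - 7*0)=-1116, (7*36 - -32*31)=1244, (-32*0 - -36*36)=1296; twice the area = |1424| = 1424; area = 712; answer 712
Step 2: Y1 = 712; threaded value p + q = 713; m = 27606; 27606 = 2 * 3 * 43 * 107; sigma = (1 + 2) * (1 + 3) * (1 + 43) * (1 + 107) = 3 * 4 * 44 * 108 = 57024; answer 57024

57024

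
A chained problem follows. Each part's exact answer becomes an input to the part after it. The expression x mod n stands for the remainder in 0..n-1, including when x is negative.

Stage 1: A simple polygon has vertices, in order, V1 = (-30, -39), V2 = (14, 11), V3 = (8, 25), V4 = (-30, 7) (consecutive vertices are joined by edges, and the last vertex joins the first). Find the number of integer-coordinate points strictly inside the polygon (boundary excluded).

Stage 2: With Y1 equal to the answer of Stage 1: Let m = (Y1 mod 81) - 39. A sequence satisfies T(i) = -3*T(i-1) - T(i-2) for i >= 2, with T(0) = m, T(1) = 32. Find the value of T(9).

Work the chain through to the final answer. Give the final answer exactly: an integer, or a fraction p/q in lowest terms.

Stage 1: cross terms: (-30*11 - 14*-39)=216, (14*25 - 8*11)=262, (8*7 - -30*25)=806, (-30*-39 - -30*7)=1380; twice the area = |2664| = 2664; area = 1332; boundary points = 2 + 2 + 2 + 46 = 52; strictly interior points = area - boundary/2 + 1 = 1307; answer 1307
Stage 2: Y1 = 1307; m = -28; T(2) = -3*(32) - 1*(-28) = -68; iterating: T(2)=-68, T(3)=172, T(4)=-448, T(5)=1172, T(6)=-3068, T(7)=8032, T(8)=-21028, T(9)=55052; answer 55052

55052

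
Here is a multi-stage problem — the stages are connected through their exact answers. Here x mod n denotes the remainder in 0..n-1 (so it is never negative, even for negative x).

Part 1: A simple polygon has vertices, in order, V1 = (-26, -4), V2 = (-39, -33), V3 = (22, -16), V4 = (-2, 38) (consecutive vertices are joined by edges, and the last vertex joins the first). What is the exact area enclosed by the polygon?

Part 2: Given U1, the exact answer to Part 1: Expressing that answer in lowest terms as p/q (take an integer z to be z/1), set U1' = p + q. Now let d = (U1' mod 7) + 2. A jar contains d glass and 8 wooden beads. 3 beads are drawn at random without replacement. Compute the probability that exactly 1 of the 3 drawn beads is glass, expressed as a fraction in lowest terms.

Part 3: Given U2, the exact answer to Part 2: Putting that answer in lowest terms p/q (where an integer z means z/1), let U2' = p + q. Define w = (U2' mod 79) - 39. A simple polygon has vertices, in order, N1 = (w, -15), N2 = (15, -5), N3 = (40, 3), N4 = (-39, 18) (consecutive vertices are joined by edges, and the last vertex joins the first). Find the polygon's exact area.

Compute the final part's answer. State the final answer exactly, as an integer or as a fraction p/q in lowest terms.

Part 1: cross terms: (-26*-33 - -39*-4)=702, (-39*-16 - 22*-33)=1350, (22*38 - -2*-16)=804, (-2*-4 - -26*38)=996; twice the area = |3852| = 3852; area = 1926; answer 1926
Part 2: U1 = 1926; threaded value p + q = 1927; d = 4; total draws C(12,3) = 220; favorable C(4,1)*C(8,2) = 112; P = 28/55; answer 28/55
Part 3: U2 = 28/55; threaded value p + q = 83; w = -35; cross terms: (-35*-5 - 15*-15)=400, (15*3 - 40*-5)=245, (40*18 - -39*3)=837, (-39*-15 - -35*18)=1215; twice the area = |2697| = 2697; area = 2697/2; answer 2697/2

2697/2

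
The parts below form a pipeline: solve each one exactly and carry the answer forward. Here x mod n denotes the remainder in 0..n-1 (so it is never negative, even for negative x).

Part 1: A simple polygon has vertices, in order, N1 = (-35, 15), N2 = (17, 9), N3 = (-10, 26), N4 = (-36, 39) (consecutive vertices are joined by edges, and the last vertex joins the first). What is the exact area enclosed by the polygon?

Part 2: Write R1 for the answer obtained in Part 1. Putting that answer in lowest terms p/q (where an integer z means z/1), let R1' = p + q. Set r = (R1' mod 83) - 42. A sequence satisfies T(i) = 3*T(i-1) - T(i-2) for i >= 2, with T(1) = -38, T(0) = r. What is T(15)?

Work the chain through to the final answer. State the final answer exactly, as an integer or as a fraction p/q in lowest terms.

-20494135

Part 1: cross terms: (-35*9 - 17*15)=-570, (17*26 - -10*9)=532, (-10*39 - -36*26)=546, (-36*15 - -35*39)=825; twice the area = |1333| = 1333; area = 1333/2; answer 1333/2
Part 2: R1 = 1333/2; threaded value p + q = 1335; r = -35; T(2) = 3*(-38) - 1*(-35) = -79; iterating: T(2)=-79, T(3)=-199, T(4)=-518, T(5)=-1355, T(6)=-3547, T(7)=-9286, T(8)=-24311, T(9)=-63647, T(10)=-166630, T(11)=-436243, T(12)=-1142099, T(13)=-2990054, T(14)=-7828063, T(15)=-20494135; answer -20494135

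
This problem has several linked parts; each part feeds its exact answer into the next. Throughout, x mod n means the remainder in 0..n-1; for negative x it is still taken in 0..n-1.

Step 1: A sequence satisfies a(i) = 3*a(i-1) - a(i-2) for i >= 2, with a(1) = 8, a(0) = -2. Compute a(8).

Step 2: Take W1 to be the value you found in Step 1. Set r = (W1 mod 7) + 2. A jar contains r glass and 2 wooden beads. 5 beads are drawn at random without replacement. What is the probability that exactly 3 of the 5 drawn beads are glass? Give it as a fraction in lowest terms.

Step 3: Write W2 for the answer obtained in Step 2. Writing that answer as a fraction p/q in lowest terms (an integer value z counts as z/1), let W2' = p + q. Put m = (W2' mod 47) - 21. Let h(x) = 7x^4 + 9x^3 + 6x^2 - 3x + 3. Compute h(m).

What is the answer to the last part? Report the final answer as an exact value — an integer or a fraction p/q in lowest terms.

205

Step 1: a(2) = 3*(8) - 1*(-2) = 26; iterating: a(2)=26, a(3)=70, a(4)=184, a(5)=482, a(6)=1262, a(7)=3304, a(8)=8650; answer 8650
Step 2: W1 = 8650; r = 7; total draws C(9,5) = 126; favorable C(7,3)*C(2,2) = 35; P = 5/18; answer 5/18
Step 3: W2 = 5/18; threaded value p + q = 23; m = 2; 7*(2)^4 + 9*(2)^3 + 6*(2)^2 - 3*(2)^1 + 3 = (112) + (72) + (24) + (-6) + (3) = 205; answer 205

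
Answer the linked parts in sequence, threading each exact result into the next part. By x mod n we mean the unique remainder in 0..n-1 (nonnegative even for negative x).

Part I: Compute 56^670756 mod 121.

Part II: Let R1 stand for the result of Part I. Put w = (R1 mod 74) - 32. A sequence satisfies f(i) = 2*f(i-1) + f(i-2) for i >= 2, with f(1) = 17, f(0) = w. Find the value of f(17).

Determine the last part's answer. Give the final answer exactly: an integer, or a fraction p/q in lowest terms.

Part I: squarings mod 121: 56^1=56, 56^2=111, 56^4=100, 56^8=78, 56^16=34, 56^32=67, 56^64=12, 56^128=23, 56^256=45, 56^512=89, 56^1024=56, 56^2048=111, 56^4096=100, 56^8192=78, 56^16384=34, 56^32768=67, 56^65536=12, 56^131072=23, 56^262144=45, 56^524288=89; 56^670756 = 56^4 * 56^32 * 56^1024 * 56^2048 * 56^4096 * 56^8192 * 56^131072 * 56^524288 = 12 (mod 121); answer 12
Part II: R1 = 12; w = -20; f(2) = 2*(17) + 1*(-20) = 14; iterating: f(2)=14, f(3)=45, f(4)=104, f(5)=253, f(6)=610, f(7)=1473, f(8)=3556, f(9)=8585, f(10)=20726, f(11)=50037, f(12)=120800, f(13)=291637, f(14)=704074, f(15)=1699785, f(16)=4103644, f(17)=9907073; answer 9907073

9907073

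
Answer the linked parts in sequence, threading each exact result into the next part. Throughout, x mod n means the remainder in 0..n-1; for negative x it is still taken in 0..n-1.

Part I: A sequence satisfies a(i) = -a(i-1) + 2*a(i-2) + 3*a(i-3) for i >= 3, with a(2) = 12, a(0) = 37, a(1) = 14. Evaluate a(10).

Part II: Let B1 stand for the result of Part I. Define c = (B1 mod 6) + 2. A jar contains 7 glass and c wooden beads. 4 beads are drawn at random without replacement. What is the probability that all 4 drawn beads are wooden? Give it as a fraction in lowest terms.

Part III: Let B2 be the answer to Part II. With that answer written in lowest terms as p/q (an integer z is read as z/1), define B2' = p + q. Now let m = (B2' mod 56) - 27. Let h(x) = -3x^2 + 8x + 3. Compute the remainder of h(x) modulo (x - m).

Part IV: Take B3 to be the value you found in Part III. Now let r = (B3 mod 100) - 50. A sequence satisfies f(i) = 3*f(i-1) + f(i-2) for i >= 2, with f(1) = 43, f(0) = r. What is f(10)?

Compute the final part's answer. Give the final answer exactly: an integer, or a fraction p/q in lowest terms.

Part I: a(3) = -1*(12) + 2*(14) + 3*(37) = 127; iterating: a(3)=127, a(4)=-61, a(5)=351, a(6)=-92, a(7)=611, a(8)=258, a(9)=688, a(10)=1661; answer 1661
Part II: B1 = 1661; c = 7; total draws C(14,4) = 1001; favorable C(7,4) = 35; P = 5/143; answer 5/143
Part III: B2 = 5/143; threaded value p + q = 148; m = 9; remainder = value at the root: -3*(9)^2 + 8*(9)^1 + 3 = (-243) + (72) + (3) = -168; answer -168
Part IV: B3 = -168; r = -18; f(2) = 3*(43) + 1*(-18) = 111; iterating: f(2)=111, f(3)=376, f(4)=1239, f(5)=4093, f(6)=13518, f(7)=44647, f(8)=147459, f(9)=487024, f(10)=1608531; answer 1608531

1608531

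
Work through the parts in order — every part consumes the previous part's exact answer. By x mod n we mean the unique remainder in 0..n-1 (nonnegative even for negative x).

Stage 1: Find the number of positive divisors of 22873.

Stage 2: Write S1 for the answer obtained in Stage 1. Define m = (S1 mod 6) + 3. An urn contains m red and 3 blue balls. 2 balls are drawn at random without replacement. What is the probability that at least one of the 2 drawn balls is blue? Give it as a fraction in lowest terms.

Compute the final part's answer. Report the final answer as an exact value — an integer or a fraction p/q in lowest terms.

Stage 1: 22873 = 89 * 257; number of divisors = (1+1) * (1+1) = 4; answer 4
Stage 2: S1 = 4; m = 7; total draws C(10,2) = 45; complement C(7,2) = 21; favorable 45 - 21 = 24; P = 8/15; answer 8/15

8/15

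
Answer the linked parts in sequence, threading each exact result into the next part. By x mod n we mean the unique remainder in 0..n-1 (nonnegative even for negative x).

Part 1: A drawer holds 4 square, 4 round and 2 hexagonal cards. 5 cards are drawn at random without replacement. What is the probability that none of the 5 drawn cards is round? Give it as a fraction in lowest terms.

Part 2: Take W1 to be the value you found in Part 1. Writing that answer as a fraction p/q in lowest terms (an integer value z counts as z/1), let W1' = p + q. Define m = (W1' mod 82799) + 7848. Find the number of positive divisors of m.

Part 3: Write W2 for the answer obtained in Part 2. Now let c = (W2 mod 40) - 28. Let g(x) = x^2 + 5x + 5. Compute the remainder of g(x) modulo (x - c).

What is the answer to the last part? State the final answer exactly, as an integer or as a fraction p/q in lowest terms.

Part 1: total draws C(10,5) = 252; favorable C(6,5) = 6; P = 1/42; answer 1/42
Part 2: W1 = 1/42; threaded value p + q = 43; m = 7891; 7891 = 13 * 607; number of divisors = (1+1) * (1+1) = 4; answer 4
Part 3: W2 = 4; c = -24; remainder = value at the root: 1*(-24)^2 + 5*(-24)^1 + 5 = (576) + (-120) + (5) = 461; answer 461

461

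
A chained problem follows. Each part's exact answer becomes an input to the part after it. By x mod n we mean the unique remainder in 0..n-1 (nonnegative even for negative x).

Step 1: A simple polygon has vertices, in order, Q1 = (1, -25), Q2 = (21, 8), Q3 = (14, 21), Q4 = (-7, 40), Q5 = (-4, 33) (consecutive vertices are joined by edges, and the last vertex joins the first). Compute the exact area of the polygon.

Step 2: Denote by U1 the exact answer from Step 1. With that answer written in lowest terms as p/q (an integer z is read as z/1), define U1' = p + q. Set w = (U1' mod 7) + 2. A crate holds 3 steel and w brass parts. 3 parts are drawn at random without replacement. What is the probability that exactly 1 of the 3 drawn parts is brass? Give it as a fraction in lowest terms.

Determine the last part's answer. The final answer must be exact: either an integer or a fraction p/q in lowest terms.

Step 1: cross terms: (1*8 - 21*-25)=533, (21*21 - 14*8)=329, (14*40 - -7*21)=707, (-7*33 - -4*40)=-71, (-4*-25 - 1*33)=67; twice the area = |1565| = 1565; area = 1565/2; answer 1565/2
Step 2: U1 = 1565/2; threaded value p + q = 1567; w = 8; total draws C(11,3) = 165; favorable C(8,1)*C(3,2) = 24; P = 8/55; answer 8/55

8/55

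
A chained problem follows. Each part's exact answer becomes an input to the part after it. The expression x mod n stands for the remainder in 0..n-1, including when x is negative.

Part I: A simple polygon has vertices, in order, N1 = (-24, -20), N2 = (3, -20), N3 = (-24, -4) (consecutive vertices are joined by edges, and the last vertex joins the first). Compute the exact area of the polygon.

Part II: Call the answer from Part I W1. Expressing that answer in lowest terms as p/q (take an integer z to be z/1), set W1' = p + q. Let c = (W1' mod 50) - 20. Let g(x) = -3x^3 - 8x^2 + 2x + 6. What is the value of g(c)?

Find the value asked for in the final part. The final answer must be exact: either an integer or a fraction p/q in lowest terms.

9

Part I: cross terms: (-24*-20 - 3*-20)=540, (3*-4 - -24*-20)=-492, (-24*-20 - -24*-4)=384; twice the area = |432| = 432; area = 216; answer 216
Part II: W1 = 216; threaded value p + q = 217; c = -3; -3*(-3)^3 - 8*(-3)^2 + 2*(-3)^1 + 6 = (81) + (-72) + (-6) + (6) = 9; answer 9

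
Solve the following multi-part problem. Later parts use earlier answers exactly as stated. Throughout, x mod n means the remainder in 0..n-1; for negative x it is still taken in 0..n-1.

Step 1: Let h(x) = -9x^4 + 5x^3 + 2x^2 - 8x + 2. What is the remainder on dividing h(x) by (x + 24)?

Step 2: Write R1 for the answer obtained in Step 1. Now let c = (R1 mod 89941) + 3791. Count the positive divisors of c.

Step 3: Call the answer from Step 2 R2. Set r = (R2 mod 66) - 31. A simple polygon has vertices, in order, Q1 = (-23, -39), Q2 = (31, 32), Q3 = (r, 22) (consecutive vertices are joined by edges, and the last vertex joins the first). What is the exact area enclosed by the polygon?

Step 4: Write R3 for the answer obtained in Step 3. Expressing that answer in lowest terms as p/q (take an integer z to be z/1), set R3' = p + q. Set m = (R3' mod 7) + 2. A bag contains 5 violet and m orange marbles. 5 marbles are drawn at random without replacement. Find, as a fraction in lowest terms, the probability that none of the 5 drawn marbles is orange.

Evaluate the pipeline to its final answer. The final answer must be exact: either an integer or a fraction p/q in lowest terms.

1/792

Step 1: remainder = value at the root: -9*(-24)^4 + 5*(-24)^3 + 2*(-24)^2 - 8*(-24)^1 + 2 = (-2985984) + (-69120) + (1152) + (192) + (2) = -3053758; answer -3053758
Step 2: R1 = -3053758; c = 8027; 8027 = 23 * 349; number of divisors = (1+1) * (1+1) = 4; answer 4
Step 3: R2 = 4; r = -27; cross terms: (-23*32 - 31*-39)=473, (31*22 - -27*32)=1546, (-27*-39 - -23*22)=1559; twice the area = |3578| = 3578; area = 1789; answer 1789
Step 4: R3 = 1789; threaded value p + q = 1790; m = 7; total draws C(12,5) = 792; favorable C(5,5) = 1; P = 1/792; answer 1/792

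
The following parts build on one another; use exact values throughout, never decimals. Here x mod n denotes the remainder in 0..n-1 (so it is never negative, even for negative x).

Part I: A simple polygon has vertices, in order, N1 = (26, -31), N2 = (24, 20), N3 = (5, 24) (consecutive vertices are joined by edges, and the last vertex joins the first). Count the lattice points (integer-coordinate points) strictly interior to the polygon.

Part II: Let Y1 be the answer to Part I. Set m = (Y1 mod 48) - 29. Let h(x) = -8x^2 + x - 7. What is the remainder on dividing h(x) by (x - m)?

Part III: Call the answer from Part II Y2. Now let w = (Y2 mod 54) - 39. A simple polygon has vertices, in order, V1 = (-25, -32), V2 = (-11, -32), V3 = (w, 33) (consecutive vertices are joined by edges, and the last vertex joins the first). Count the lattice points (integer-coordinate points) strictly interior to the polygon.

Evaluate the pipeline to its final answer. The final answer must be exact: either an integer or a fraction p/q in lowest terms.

442

Part I: cross terms: (26*20 - 24*-31)=1264, (24*24 - 5*20)=476, (5*-31 - 26*24)=-779; twice the area = |961| = 961; area = 961/2; boundary points = 1 + 1 + 1 = 3; strictly interior points = area - boundary/2 + 1 = 480; answer 480
Part II: Y1 = 480; m = -29; remainder = value at the root: -8*(-29)^2 + 1*(-29)^1 - 7 = (-6728) + (-29) + (-7) = -6764; answer -6764
Part III: Y2 = -6764; w = 1; cross terms: (-25*-32 - -11*-32)=448, (-11*33 - 1*-32)=-331, (1*-32 - -25*33)=793; twice the area = |910| = 910; area = 455; boundary points = 14 + 1 + 13 = 28; strictly interior points = area - boundary/2 + 1 = 442; answer 442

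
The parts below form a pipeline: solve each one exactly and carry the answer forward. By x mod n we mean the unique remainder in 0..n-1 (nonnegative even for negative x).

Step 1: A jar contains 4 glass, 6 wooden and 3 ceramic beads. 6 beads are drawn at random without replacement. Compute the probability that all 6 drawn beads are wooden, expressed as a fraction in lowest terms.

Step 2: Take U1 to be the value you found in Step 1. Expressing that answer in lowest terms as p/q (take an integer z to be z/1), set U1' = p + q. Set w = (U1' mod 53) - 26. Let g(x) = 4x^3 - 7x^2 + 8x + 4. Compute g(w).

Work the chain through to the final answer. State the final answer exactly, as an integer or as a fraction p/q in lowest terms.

Step 1: total draws C(13,6) = 1716; favorable C(6,6) = 1; P = 1/1716; answer 1/1716
Step 2: U1 = 1/1716; threaded value p + q = 1717; w = -5; 4*(-5)^3 - 7*(-5)^2 + 8*(-5)^1 + 4 = (-500) + (-175) + (-40) + (4) = -711; answer -711

-711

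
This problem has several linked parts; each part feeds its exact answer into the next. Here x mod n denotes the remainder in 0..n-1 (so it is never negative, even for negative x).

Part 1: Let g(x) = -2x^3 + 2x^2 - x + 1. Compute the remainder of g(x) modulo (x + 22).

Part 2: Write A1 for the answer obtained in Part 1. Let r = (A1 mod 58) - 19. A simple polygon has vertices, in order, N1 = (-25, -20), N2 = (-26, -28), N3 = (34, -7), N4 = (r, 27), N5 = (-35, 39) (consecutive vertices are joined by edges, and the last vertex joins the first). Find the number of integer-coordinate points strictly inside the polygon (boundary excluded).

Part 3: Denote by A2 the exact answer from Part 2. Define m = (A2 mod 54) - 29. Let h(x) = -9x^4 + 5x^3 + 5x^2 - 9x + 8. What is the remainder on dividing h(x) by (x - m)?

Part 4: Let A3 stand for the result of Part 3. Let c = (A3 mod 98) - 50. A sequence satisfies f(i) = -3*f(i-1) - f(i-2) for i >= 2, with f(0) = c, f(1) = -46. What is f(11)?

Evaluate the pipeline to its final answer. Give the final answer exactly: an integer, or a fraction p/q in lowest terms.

Part 1: remainder = value at the root: -2*(-22)^3 + 2*(-22)^2 - 1*(-22)^1 + 1 = (21296) + (968) + (22) + (1) = 22287; answer 22287
Part 2: A1 = 22287; r = -4; cross terms: (-25*-28 - -26*-20)=180, (-26*-7 - 34*-28)=1134, (34*27 - -4*-7)=890, (-4*39 - -35*27)=789, (-35*-20 - -25*39)=1675; twice the area = |4668| = 4668; area = 2334; boundary points = 1 + 3 + 2 + 1 + 1 = 8; strictly interior points = area - boundary/2 + 1 = 2331; answer 2331
Part 3: A2 = 2331; m = -20; remainder = value at the root: -9*(-20)^4 + 5*(-20)^3 + 5*(-20)^2 - 9*(-20)^1 + 8 = (-1440000) + (-40000) + (2000) + (180) + (8) = -1477812; answer -1477812
Part 4: A3 = -1477812; c = -22; f(2) = -3*(-46) - 1*(-22) = 160; iterating: f(2)=160, f(3)=-434, f(4)=1142, f(5)=-2992, f(6)=7834, f(7)=-20510, f(8)=53696, f(9)=-140578, f(10)=368038, f(11)=-963536; answer -963536

-963536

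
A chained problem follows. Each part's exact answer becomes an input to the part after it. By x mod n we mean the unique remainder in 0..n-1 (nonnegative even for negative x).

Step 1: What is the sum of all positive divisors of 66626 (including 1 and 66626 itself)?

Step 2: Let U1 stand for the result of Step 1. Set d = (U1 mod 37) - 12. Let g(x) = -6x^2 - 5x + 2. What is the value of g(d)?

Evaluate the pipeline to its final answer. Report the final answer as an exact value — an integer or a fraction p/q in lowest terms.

-529

Step 1: 66626 = 2 * 7 * 4759; sigma = (1 + 2) * (1 + 7) * (1 + 4759) = 3 * 8 * 4760 = 114240; answer 114240
Step 2: U1 = 114240; d = 9; -6*(9)^2 - 5*(9)^1 + 2 = (-486) + (-45) + (2) = -529; answer -529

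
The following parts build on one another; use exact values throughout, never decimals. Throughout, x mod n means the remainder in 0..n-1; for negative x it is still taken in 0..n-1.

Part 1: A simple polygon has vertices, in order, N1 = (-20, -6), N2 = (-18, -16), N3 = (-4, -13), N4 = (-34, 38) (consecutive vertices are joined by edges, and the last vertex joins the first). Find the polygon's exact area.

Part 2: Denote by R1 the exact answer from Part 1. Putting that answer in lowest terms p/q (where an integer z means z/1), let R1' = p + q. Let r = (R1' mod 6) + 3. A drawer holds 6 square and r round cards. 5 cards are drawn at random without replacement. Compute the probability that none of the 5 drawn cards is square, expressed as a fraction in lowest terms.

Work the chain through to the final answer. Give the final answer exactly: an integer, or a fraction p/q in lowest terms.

Part 1: cross terms: (-20*-16 - -18*-6)=212, (-18*-13 - -4*-16)=170, (-4*38 - -34*-13)=-594, (-34*-6 - -20*38)=964; twice the area = |752| = 752; area = 376; answer 376
Part 2: R1 = 376; threaded value p + q = 377; r = 8; total draws C(14,5) = 2002; favorable C(8,5) = 56; P = 4/143; answer 4/143

4/143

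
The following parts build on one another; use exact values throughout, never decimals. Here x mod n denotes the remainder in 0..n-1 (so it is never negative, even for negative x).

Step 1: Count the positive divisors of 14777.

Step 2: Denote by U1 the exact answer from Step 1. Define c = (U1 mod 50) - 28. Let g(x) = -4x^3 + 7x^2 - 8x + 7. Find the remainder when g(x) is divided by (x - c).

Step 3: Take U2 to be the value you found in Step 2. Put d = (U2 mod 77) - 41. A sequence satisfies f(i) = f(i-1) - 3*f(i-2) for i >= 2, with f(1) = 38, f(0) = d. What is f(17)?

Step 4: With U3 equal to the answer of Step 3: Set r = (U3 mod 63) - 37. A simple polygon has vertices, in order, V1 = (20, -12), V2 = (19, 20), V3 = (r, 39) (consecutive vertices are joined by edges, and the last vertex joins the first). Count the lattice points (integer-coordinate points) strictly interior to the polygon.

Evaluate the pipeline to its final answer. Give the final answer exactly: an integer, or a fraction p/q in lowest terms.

105

Step 1: 14777 = 7 * 2111; number of divisors = (1+1) * (1+1) = 4; answer 4
Step 2: U1 = 4; c = -24; remainder = value at the root: -4*(-24)^3 + 7*(-24)^2 - 8*(-24)^1 + 7 = (55296) + (4032) + (192) + (7) = 59527; answer 59527
Step 3: U2 = 59527; d = -35; f(2) = 1*(38) - 3*(-35) = 143; iterating: f(2)=143, f(3)=29, f(4)=-400, f(5)=-487, f(6)=713, f(7)=2174, f(8)=35, f(9)=-6487, f(10)=-6592, f(11)=12869, f(12)=32645, f(13)=-5962, f(14)=-103897, f(15)=-86011, f(16)=225680, f(17)=483713; answer 483713
Step 4: U3 = 483713; r = 25; cross terms: (20*20 - 19*-12)=628, (19*39 - 25*20)=241, (25*-12 - 20*39)=-1080; twice the area = |-211| = 211; area = 211/2; boundary points = 1 + 1 + 1 = 3; strictly interior points = area - boundary/2 + 1 = 105; answer 105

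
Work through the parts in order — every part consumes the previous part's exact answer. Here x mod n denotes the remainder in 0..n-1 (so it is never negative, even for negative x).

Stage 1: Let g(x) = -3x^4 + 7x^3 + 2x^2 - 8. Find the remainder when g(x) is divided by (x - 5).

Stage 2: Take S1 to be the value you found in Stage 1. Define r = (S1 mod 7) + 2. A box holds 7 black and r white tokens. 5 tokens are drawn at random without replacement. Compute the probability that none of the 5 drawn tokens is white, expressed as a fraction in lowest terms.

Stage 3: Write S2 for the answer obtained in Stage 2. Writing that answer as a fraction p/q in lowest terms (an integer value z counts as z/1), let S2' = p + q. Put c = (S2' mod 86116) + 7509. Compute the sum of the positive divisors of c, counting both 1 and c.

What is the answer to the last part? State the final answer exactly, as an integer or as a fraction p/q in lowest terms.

11286

Stage 1: remainder = value at the root: -3*(5)^4 + 7*(5)^3 + 2*(5)^2 - 8 = (-1875) + (875) + (50) + (-8) = -958; answer -958
Stage 2: S1 = -958; r = 3; total draws C(10,5) = 252; favorable C(7,5) = 21; P = 1/12; answer 1/12
Stage 3: S2 = 1/12; threaded value p + q = 13; c = 7522; 7522 = 2 * 3761; sigma = (1 + 2) * (1 + 3761) = 3 * 3762 = 11286; answer 11286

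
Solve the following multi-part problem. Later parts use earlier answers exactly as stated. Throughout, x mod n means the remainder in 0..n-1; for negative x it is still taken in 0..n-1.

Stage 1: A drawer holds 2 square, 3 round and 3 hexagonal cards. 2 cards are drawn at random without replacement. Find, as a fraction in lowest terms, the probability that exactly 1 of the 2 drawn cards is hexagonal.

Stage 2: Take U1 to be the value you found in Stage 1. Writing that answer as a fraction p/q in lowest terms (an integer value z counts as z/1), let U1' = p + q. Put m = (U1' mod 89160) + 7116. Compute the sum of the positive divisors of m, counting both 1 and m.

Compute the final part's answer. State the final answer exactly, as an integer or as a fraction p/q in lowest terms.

Stage 1: total draws C(8,2) = 28; favorable C(3,1)*C(5,1) = 15; P = 15/28; answer 15/28
Stage 2: U1 = 15/28; threaded value p + q = 43; m = 7159; 7159 is prime, so its only divisors are 1 and 7159; sigma = 1 + 7159 = 7160; answer 7160

7160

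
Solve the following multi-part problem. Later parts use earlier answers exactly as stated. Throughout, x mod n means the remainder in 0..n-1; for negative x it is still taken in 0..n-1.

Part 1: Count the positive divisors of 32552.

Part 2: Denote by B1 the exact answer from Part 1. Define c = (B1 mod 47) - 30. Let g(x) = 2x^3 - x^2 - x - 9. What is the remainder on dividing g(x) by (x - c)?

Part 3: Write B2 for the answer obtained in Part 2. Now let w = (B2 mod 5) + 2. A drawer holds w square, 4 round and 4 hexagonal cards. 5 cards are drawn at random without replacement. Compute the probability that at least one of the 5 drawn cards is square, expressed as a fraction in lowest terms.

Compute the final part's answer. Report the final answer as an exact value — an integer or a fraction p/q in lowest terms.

Part 1: 32552 = 2^3 * 13 * 313; number of divisors = (3+1) * (1+1) * (1+1) = 16; answer 16
Part 2: B1 = 16; c = -14; remainder = value at the root: 2*(-14)^3 - 1*(-14)^2 - 1*(-14)^1 - 9 = (-5488) + (-196) + (14) + (-9) = -5679; answer -5679
Part 3: B2 = -5679; w = 3; total draws C(11,5) = 462; complement C(8,5) = 56; favorable 462 - 56 = 406; P = 29/33; answer 29/33

29/33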